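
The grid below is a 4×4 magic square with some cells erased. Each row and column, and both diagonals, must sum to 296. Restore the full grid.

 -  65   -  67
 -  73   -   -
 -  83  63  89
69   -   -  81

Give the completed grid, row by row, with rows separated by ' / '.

79 65 85 67 / 87 73 77 59 / 61 83 63 89 / 69 75 71 81

Row 3: 83 + 63 + 89 + ? = 296, so (3,1) = 61.
Using column 2: 65 + 73 + 83 + ? → (4,2) = 296 − 221 = 75.
Column 4 needs 296; the known cells sum to 237, so (2,4) = 59.
Main diagonal: 73 + 63 + 81 + ? = 296, so (1,1) = 79.
Anti-diagonal must total 296; the given cells sum to 219, so (2,3) = 77.
Row 1: 79 + 65 + 67 + ? = 296, so (1,3) = 85.
Row 2 needs 296; the known cells sum to 209, so (2,1) = 87.
Using row 4: 69 + 75 + 81 + ? → (4,3) = 296 − 225 = 71.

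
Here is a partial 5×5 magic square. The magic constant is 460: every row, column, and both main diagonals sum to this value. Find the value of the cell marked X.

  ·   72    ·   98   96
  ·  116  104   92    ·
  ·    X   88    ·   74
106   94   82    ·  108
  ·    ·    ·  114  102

100

Row 4 must total 460; the given cells sum to 390, so (4,4) = 70.
The remaining cell in column 4 is (3,4) = 460 − 374 = 86.
Column 5 needs 460; the known cells sum to 380, so (2,5) = 80.
Main diagonal needs 460; the known cells sum to 376, so (1,1) = 84.
Anti-diagonal: 96 + 92 + 88 + 94 + ? = 460, so (5,1) = 90.
Row 1 must total 460; the given cells sum to 350, so (1,3) = 110.
Row 2 needs 460; the known cells sum to 392, so (2,1) = 68.
Column 1 must total 460; the given cells sum to 348, so (3,1) = 112.
Column 3: 110 + 104 + 88 + 82 + ? = 460, so (5,3) = 76.
From row 3, 460 − (112 + 88 + 86 + 74) gives (3,2) = 100.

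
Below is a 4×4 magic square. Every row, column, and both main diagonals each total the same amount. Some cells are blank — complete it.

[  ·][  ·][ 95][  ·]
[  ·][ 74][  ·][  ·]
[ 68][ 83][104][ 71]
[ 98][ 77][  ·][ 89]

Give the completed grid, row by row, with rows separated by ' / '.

59 92 95 80 / 101 74 65 86 / 68 83 104 71 / 98 77 62 89

Row 3 is already complete: 68 + 83 + 104 + 71 = 326, so that is the magic constant.
From row 4, 326 − (98 + 77 + 89) gives (4,3) = 62.
Using column 2: 74 + 83 + 77 + ? → (1,2) = 326 − 234 = 92.
Using column 3: 95 + 104 + 62 + ? → (2,3) = 326 − 261 = 65.
Main diagonal: 74 + 104 + 89 + ? = 326, so (1,1) = 59.
Anti-diagonal must total 326; the given cells sum to 246, so (1,4) = 80.
The remaining cell in column 1 is (2,1) = 326 − 225 = 101.
The remaining cell in column 4 is (2,4) = 326 − 240 = 86.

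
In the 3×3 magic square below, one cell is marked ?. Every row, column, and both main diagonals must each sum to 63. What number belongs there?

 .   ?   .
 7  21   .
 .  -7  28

49

Row 2 must total 63; the given cells sum to 28, so (2,3) = 35.
Row 3 must total 63; the given cells sum to 21, so (3,1) = 42.
Using column 1: 7 + 42 + ? → (1,1) = 63 − 49 = 14.
Column 2 must total 63; the given cells sum to 14, so (1,2) = 49.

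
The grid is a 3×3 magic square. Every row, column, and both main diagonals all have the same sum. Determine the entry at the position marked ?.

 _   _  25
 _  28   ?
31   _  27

32

Anti-diagonal is complete and sums to 84; that is the magic constant.
Row 3 needs 84; the known cells sum to 58, so (3,2) = 26.
Column 2 must total 84; the given cells sum to 54, so (1,2) = 30.
The remaining cell in column 3 is (2,3) = 84 − 52 = 32.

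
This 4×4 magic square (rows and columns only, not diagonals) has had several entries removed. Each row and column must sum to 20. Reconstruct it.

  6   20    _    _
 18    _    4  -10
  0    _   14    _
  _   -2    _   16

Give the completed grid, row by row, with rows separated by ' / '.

6 20 -8 2 / 18 8 4 -10 / 0 -6 14 12 / -4 -2 10 16

Row 2 must total 20; the given cells sum to 12, so (2,2) = 8.
From column 1, 20 − (6 + 18 + 0) gives (4,1) = -4.
Column 2 needs 20; the known cells sum to 26, so (3,2) = -6.
Row 3: 0 + (-6) + 14 + ? = 20, so (3,4) = 12.
The remaining cell in row 4 is (4,3) = 20 − 10 = 10.
Column 3 needs 20; the known cells sum to 28, so (1,3) = -8.
The remaining cell in column 4 is (1,4) = 20 − 18 = 2.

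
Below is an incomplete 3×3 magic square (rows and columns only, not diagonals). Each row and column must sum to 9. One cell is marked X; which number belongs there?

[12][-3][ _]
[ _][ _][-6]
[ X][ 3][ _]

-9

Row 1 needs 9; the known cells sum to 9, so (1,3) = 0.
Using column 2: -3 + 3 + ? → (2,2) = 9 − 0 = 9.
Column 3 must total 9; the given cells sum to -6, so (3,3) = 15.
From row 2, 9 − (9 + (-6)) gives (2,1) = 6.
Row 3 needs 9; the known cells sum to 18, so (3,1) = -9.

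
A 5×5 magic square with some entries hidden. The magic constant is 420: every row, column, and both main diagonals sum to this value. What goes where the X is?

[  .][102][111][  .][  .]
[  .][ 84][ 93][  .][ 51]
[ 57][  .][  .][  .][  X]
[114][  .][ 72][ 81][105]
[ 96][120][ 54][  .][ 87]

108

The remaining cell in row 4 is (4,2) = 420 − 372 = 48.
Row 5: 96 + 120 + 54 + 87 + ? = 420, so (5,4) = 63.
Column 2 must total 420; the given cells sum to 354, so (3,2) = 66.
Column 3 must total 420; the given cells sum to 330, so (3,3) = 90.
Main diagonal: 84 + 90 + 81 + 87 + ? = 420, so (1,1) = 78.
The remaining cell in column 1 is (2,1) = 420 − 345 = 75.
The remaining cell in row 2 is (2,4) = 420 − 303 = 117.
Anti-diagonal must total 420; the given cells sum to 351, so (1,5) = 69.
The remaining cell in row 1 is (1,4) = 420 − 360 = 60.
Column 4 must total 420; the given cells sum to 321, so (3,4) = 99.
Using column 5: 69 + 51 + 105 + 87 + ? → (3,5) = 420 − 312 = 108.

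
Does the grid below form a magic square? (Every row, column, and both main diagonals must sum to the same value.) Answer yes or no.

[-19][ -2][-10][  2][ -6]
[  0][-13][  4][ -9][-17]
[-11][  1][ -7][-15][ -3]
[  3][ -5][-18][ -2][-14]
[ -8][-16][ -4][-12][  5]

Row 1: -19 + (-2) + (-10) + 2 + (-6) = -35.
Row 2: 0 + (-13) + 4 + (-9) + (-17) = -35.
Row 3: -11 + 1 + (-7) + (-15) + (-3) = -35.
Row 4: 3 + (-5) + (-18) + (-2) + (-14) = -36.
Row 5: -8 + (-16) + (-4) + (-12) + 5 = -35.
Column 1: -19 + 0 + (-11) + 3 + (-8) = -35.
Column 2: -2 + (-13) + 1 + (-5) + (-16) = -35.
Column 3: -10 + 4 + (-7) + (-18) + (-4) = -35.
Column 4: 2 + (-9) + (-15) + (-2) + (-12) = -36.
Column 5: -6 + (-17) + (-3) + (-14) + 5 = -35.
Main diagonal: -19 + (-13) + (-7) + (-2) + 5 = -36.
Anti-diagonal: -6 + (-9) + (-7) + (-5) + (-8) = -35.

No — column 3 sums to -35 but row 4 sums to -36.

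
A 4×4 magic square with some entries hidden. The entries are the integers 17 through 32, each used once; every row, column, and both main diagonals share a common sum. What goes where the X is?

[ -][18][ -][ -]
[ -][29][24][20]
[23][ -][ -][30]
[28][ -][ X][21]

17

The entries are 17 through 32, which sum to 392, so each line sums to 392/4 = 98.
Row 2: 29 + 24 + 20 + ? = 98, so (2,1) = 25.
Column 1: 25 + 23 + 28 + ? = 98, so (1,1) = 22.
Column 4 needs 98; the known cells sum to 71, so (1,4) = 27.
From main diagonal, 98 − (22 + 29 + 21) gives (3,3) = 26.
Anti-diagonal: 27 + 24 + 28 + ? = 98, so (3,2) = 19.
Using row 1: 22 + 18 + 27 + ? → (1,3) = 98 − 67 = 31.
The remaining cell in column 2 is (4,2) = 98 − 66 = 32.
The remaining cell in column 3 is (4,3) = 98 − 81 = 17.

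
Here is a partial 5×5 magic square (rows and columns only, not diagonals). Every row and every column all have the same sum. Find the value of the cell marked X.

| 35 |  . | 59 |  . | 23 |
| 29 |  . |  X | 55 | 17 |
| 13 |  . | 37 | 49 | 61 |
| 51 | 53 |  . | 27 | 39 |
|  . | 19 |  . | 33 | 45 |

43

Column 5 is complete and sums to 185; that is the magic constant.
Row 3 must total 185; the given cells sum to 160, so (3,2) = 25.
Row 4: 51 + 53 + 27 + 39 + ? = 185, so (4,3) = 15.
Using column 1: 35 + 29 + 13 + 51 + ? → (5,1) = 185 − 128 = 57.
Column 4 must total 185; the given cells sum to 164, so (1,4) = 21.
Row 1: 35 + 59 + 21 + 23 + ? = 185, so (1,2) = 47.
Row 5 must total 185; the given cells sum to 154, so (5,3) = 31.
Column 2: 47 + 25 + 53 + 19 + ? = 185, so (2,2) = 41.
The remaining cell in column 3 is (2,3) = 185 − 142 = 43.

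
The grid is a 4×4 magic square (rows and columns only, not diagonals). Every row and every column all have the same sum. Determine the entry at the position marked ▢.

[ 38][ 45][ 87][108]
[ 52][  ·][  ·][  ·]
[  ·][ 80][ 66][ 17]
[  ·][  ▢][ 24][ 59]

Row 1 is complete and sums to 278; that is the magic constant.
The remaining cell in row 3 is (3,1) = 278 − 163 = 115.
Using column 1: 38 + 52 + 115 + ? → (4,1) = 278 − 205 = 73.
Column 3: 87 + 66 + 24 + ? = 278, so (2,3) = 101.
Column 4: 108 + 17 + 59 + ? = 278, so (2,4) = 94.
The remaining cell in row 2 is (2,2) = 278 − 247 = 31.
Row 4: 73 + 24 + 59 + ? = 278, so (4,2) = 122.

122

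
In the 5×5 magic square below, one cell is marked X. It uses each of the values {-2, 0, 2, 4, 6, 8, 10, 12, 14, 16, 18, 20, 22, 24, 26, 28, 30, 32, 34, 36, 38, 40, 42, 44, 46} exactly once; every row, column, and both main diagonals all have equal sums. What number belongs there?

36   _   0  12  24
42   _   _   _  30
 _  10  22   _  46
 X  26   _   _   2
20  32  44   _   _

The 25 entries sum to 550, so each line sums to 550/5 = 110.
Row 1 needs 110; the known cells sum to 72, so (1,2) = 38.
Column 2 must total 110; the given cells sum to 106, so (2,2) = 4.
The remaining cell in column 5 is (5,5) = 110 − 102 = 8.
Main diagonal needs 110; the known cells sum to 70, so (4,4) = 40.
From anti-diagonal, 110 − (24 + 22 + 26 + 20) gives (2,4) = 18.
Row 2: 42 + 4 + 18 + 30 + ? = 110, so (2,3) = 16.
Row 5: 20 + 32 + 44 + 8 + ? = 110, so (5,4) = 6.
Column 3 needs 110; the known cells sum to 82, so (4,3) = 28.
From column 4, 110 − (12 + 18 + 40 + 6) gives (3,4) = 34.
Row 3: 10 + 22 + 34 + 46 + ? = 110, so (3,1) = -2.
Using row 4: 26 + 28 + 40 + 2 + ? → (4,1) = 110 − 96 = 14.

14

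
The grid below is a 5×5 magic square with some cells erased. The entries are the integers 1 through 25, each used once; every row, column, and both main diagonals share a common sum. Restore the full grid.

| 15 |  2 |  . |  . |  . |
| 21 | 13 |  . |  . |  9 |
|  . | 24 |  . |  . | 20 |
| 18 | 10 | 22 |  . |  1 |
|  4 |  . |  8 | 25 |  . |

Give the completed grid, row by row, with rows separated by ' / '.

The entries are 1 through 25, which sum to 325, so each line sums to 325/5 = 65.
Row 4 must total 65; the given cells sum to 51, so (4,4) = 14.
The remaining cell in column 1 is (3,1) = 65 − 58 = 7.
Using column 2: 2 + 13 + 24 + 10 + ? → (5,2) = 65 − 49 = 16.
From row 5, 65 − (4 + 16 + 8 + 25) gives (5,5) = 12.
Using column 5: 9 + 20 + 1 + 12 + ? → (1,5) = 65 − 42 = 23.
The remaining cell in main diagonal is (3,3) = 65 − 54 = 11.
Using anti-diagonal: 23 + 11 + 10 + 4 + ? → (2,4) = 65 − 48 = 17.
Row 2 must total 65; the given cells sum to 60, so (2,3) = 5.
Using row 3: 7 + 24 + 11 + 20 + ? → (3,4) = 65 − 62 = 3.
Using column 3: 5 + 11 + 22 + 8 + ? → (1,3) = 65 − 46 = 19.
From column 4, 65 − (17 + 3 + 14 + 25) gives (1,4) = 6.

15 2 19 6 23 / 21 13 5 17 9 / 7 24 11 3 20 / 18 10 22 14 1 / 4 16 8 25 12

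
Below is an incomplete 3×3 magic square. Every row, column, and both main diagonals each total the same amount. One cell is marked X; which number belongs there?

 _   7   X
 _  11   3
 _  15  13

17

Column 2 is complete and sums to 33; that is the magic constant.
From row 2, 33 − (11 + 3) gives (2,1) = 19.
Row 3 needs 33; the known cells sum to 28, so (3,1) = 5.
Using column 1: 19 + 5 + ? → (1,1) = 33 − 24 = 9.
Column 3: 3 + 13 + ? = 33, so (1,3) = 17.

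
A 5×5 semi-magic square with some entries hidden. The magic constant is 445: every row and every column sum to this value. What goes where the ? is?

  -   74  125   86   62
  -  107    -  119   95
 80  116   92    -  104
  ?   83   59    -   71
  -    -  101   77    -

Row 1 must total 445; the given cells sum to 347, so (1,1) = 98.
From row 3, 445 − (80 + 116 + 92 + 104) gives (3,4) = 53.
From column 2, 445 − (74 + 107 + 116 + 83) gives (5,2) = 65.
Column 3 needs 445; the known cells sum to 377, so (2,3) = 68.
The remaining cell in column 4 is (4,4) = 445 − 335 = 110.
From column 5, 445 − (62 + 95 + 104 + 71) gives (5,5) = 113.
Row 2 needs 445; the known cells sum to 389, so (2,1) = 56.
Row 4 needs 445; the known cells sum to 323, so (4,1) = 122.

122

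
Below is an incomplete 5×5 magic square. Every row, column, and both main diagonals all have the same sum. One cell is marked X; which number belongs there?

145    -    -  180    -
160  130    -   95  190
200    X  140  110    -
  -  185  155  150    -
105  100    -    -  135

Main diagonal is complete and sums to 700; that is the magic constant.
Using row 2: 160 + 130 + 95 + 190 + ? → (2,3) = 700 − 575 = 125.
From column 1, 700 − (145 + 160 + 200 + 105) gives (4,1) = 90.
Using column 4: 180 + 95 + 110 + 150 + ? → (5,4) = 700 − 535 = 165.
Using anti-diagonal: 95 + 140 + 185 + 105 + ? → (1,5) = 700 − 525 = 175.
From row 4, 700 − (90 + 185 + 155 + 150) gives (4,5) = 120.
Using row 5: 105 + 100 + 165 + 135 + ? → (5,3) = 700 − 505 = 195.
From column 3, 700 − (125 + 140 + 155 + 195) gives (1,3) = 85.
The remaining cell in column 5 is (3,5) = 700 − 620 = 80.
Row 1: 145 + 85 + 180 + 175 + ? = 700, so (1,2) = 115.
Row 3: 200 + 140 + 110 + 80 + ? = 700, so (3,2) = 170.

170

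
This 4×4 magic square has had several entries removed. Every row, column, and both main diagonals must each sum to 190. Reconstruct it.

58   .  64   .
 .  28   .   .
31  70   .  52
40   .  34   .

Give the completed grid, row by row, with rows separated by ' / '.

58 43 64 25 / 61 28 55 46 / 31 70 37 52 / 40 49 34 67

Using row 3: 31 + 70 + 52 + ? → (3,3) = 190 − 153 = 37.
The remaining cell in column 1 is (2,1) = 190 − 129 = 61.
Using column 3: 64 + 37 + 34 + ? → (2,3) = 190 − 135 = 55.
Main diagonal must total 190; the given cells sum to 123, so (4,4) = 67.
Anti-diagonal: 55 + 70 + 40 + ? = 190, so (1,4) = 25.
Row 1 needs 190; the known cells sum to 147, so (1,2) = 43.
Row 2 needs 190; the known cells sum to 144, so (2,4) = 46.
Row 4 needs 190; the known cells sum to 141, so (4,2) = 49.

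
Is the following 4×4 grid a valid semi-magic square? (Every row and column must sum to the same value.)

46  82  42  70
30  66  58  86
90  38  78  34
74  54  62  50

Yes

Row 1: 46 + 82 + 42 + 70 = 240.
Row 2: 30 + 66 + 58 + 86 = 240.
Row 3: 90 + 38 + 78 + 34 = 240.
Row 4: 74 + 54 + 62 + 50 = 240.
Column 1: 46 + 30 + 90 + 74 = 240.
Column 2: 82 + 66 + 38 + 54 = 240.
Column 3: 42 + 58 + 78 + 62 = 240.
Column 4: 70 + 86 + 34 + 50 = 240.
All lines sum to 240.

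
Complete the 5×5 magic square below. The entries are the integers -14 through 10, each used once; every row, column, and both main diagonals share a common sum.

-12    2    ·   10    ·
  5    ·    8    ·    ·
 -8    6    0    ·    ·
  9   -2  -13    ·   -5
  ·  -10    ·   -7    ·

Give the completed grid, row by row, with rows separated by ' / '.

-12 2 -9 10 -1 / 5 -6 8 -3 -14 / -8 6 0 -11 3 / 9 -2 -13 1 -5 / -4 -10 4 -7 7

The entries are -14 through 10, which sum to -50, so each line sums to -50/5 = -10.
Row 4 must total -10; the given cells sum to -11, so (4,4) = 1.
Column 1: -12 + 5 + (-8) + 9 + ? = -10, so (5,1) = -4.
Column 2: 2 + 6 + (-2) + (-10) + ? = -10, so (2,2) = -6.
Main diagonal needs -10; the known cells sum to -17, so (5,5) = 7.
Row 5: -4 + (-10) + (-7) + 7 + ? = -10, so (5,3) = 4.
Column 3: 8 + 0 + (-13) + 4 + ? = -10, so (1,3) = -9.
Row 1 must total -10; the given cells sum to -9, so (1,5) = -1.
Anti-diagonal must total -10; the given cells sum to -7, so (2,4) = -3.
Row 2 needs -10; the known cells sum to 4, so (2,5) = -14.
Using column 4: 10 + (-3) + 1 + (-7) + ? → (3,4) = -10 − 1 = -11.
Using column 5: -1 + (-14) + (-5) + 7 + ? → (3,5) = -10 − (-13) = 3.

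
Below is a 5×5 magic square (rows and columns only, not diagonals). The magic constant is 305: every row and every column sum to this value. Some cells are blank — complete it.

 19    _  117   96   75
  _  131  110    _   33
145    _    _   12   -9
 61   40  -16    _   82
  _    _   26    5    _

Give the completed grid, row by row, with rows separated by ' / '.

19 -2 117 96 75 / -23 131 110 54 33 / 145 89 68 12 -9 / 61 40 -16 138 82 / 103 47 26 5 124

Using row 1: 19 + 117 + 96 + 75 + ? → (1,2) = 305 − 307 = -2.
The remaining cell in row 4 is (4,4) = 305 − 167 = 138.
Using column 3: 117 + 110 + (-16) + 26 + ? → (3,3) = 305 − 237 = 68.
From column 4, 305 − (96 + 12 + 138 + 5) gives (2,4) = 54.
The remaining cell in column 5 is (5,5) = 305 − 181 = 124.
Row 2 must total 305; the given cells sum to 328, so (2,1) = -23.
Row 3: 145 + 68 + 12 + (-9) + ? = 305, so (3,2) = 89.
Column 1: 19 + (-23) + 145 + 61 + ? = 305, so (5,1) = 103.
From column 2, 305 − (-2 + 131 + 89 + 40) gives (5,2) = 47.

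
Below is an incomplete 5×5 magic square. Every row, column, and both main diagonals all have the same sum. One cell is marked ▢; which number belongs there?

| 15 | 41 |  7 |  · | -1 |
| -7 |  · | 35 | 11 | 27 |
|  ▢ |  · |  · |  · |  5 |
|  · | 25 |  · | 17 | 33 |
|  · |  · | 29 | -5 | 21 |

31

Column 5 is complete and sums to 85; that is the magic constant.
Row 1: 15 + 41 + 7 + (-1) + ? = 85, so (1,4) = 23.
Row 2: -7 + 35 + 11 + 27 + ? = 85, so (2,2) = 19.
Column 4 needs 85; the known cells sum to 46, so (3,4) = 39.
Main diagonal: 15 + 19 + 17 + 21 + ? = 85, so (3,3) = 13.
From anti-diagonal, 85 − (-1 + 11 + 13 + 25) gives (5,1) = 37.
Row 5 needs 85; the known cells sum to 82, so (5,2) = 3.
Using column 2: 41 + 19 + 25 + 3 + ? → (3,2) = 85 − 88 = -3.
Column 3 needs 85; the known cells sum to 84, so (4,3) = 1.
The remaining cell in row 3 is (3,1) = 85 − 54 = 31.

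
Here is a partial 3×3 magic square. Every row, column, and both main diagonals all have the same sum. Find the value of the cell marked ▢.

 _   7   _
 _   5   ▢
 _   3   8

1

Column 2 is complete and sums to 15; that is the magic constant.
Row 3 must total 15; the given cells sum to 11, so (3,1) = 4.
Main diagonal needs 15; the known cells sum to 13, so (1,1) = 2.
Using anti-diagonal: 5 + 4 + ? → (1,3) = 15 − 9 = 6.
Column 1: 2 + 4 + ? = 15, so (2,1) = 9.
Using column 3: 6 + 8 + ? → (2,3) = 15 − 14 = 1.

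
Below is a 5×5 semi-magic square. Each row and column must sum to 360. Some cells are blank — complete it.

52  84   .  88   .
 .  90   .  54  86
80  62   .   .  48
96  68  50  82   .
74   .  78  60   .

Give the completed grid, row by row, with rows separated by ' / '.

52 84 66 88 70 / 58 90 72 54 86 / 80 62 94 76 48 / 96 68 50 82 64 / 74 56 78 60 92

Row 4: 96 + 68 + 50 + 82 + ? = 360, so (4,5) = 64.
Using column 1: 52 + 80 + 96 + 74 + ? → (2,1) = 360 − 302 = 58.
Column 2 must total 360; the given cells sum to 304, so (5,2) = 56.
From column 4, 360 − (88 + 54 + 82 + 60) gives (3,4) = 76.
Using row 2: 58 + 90 + 54 + 86 + ? → (2,3) = 360 − 288 = 72.
Row 3 must total 360; the given cells sum to 266, so (3,3) = 94.
Row 5 needs 360; the known cells sum to 268, so (5,5) = 92.
Column 3 must total 360; the given cells sum to 294, so (1,3) = 66.
The remaining cell in column 5 is (1,5) = 360 − 290 = 70.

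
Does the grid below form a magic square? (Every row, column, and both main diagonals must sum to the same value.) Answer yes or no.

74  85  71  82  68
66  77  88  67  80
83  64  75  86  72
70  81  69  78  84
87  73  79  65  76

No — column 5 sums to 380 but row 2 sums to 378.

Row 1: 74 + 85 + 71 + 82 + 68 = 380.
Row 2: 66 + 77 + 88 + 67 + 80 = 378.
Row 3: 83 + 64 + 75 + 86 + 72 = 380.
Row 4: 70 + 81 + 69 + 78 + 84 = 382.
Row 5: 87 + 73 + 79 + 65 + 76 = 380.
Column 1: 74 + 66 + 83 + 70 + 87 = 380.
Column 2: 85 + 77 + 64 + 81 + 73 = 380.
Column 3: 71 + 88 + 75 + 69 + 79 = 382.
Column 4: 82 + 67 + 86 + 78 + 65 = 378.
Column 5: 68 + 80 + 72 + 84 + 76 = 380.
Main diagonal: 74 + 77 + 75 + 78 + 76 = 380.
Anti-diagonal: 68 + 67 + 75 + 81 + 87 = 378.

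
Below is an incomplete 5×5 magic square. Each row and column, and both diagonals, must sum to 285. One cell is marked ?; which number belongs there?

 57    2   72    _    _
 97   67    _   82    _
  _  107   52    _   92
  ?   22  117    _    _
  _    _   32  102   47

Column 2 needs 285; the known cells sum to 198, so (5,2) = 87.
From column 3, 285 − (72 + 52 + 117 + 32) gives (2,3) = 12.
The remaining cell in main diagonal is (4,4) = 285 − 223 = 62.
Row 2: 97 + 67 + 12 + 82 + ? = 285, so (2,5) = 27.
Row 5: 87 + 32 + 102 + 47 + ? = 285, so (5,1) = 17.
The remaining cell in anti-diagonal is (1,5) = 285 − 173 = 112.
From row 1, 285 − (57 + 2 + 72 + 112) gives (1,4) = 42.
Column 4 must total 285; the given cells sum to 288, so (3,4) = -3.
The remaining cell in column 5 is (4,5) = 285 − 278 = 7.
Using row 3: 107 + 52 + (-3) + 92 + ? → (3,1) = 285 − 248 = 37.
From row 4, 285 − (22 + 117 + 62 + 7) gives (4,1) = 77.

77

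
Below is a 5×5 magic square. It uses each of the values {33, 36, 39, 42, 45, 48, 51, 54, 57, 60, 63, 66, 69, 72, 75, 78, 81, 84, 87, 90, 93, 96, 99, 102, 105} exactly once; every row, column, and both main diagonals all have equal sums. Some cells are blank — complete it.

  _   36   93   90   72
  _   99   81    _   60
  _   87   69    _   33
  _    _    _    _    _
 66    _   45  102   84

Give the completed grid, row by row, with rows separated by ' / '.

The 25 entries sum to 1725, so each line sums to 1725/5 = 345.
Row 1: 36 + 93 + 90 + 72 + ? = 345, so (1,1) = 54.
Row 5: 66 + 45 + 102 + 84 + ? = 345, so (5,2) = 48.
From column 2, 345 − (36 + 99 + 87 + 48) gives (4,2) = 75.
Column 3 needs 345; the known cells sum to 288, so (4,3) = 57.
Column 5 needs 345; the known cells sum to 249, so (4,5) = 96.
Using main diagonal: 54 + 99 + 69 + 84 + ? → (4,4) = 345 − 306 = 39.
Anti-diagonal: 72 + 69 + 75 + 66 + ? = 345, so (2,4) = 63.
Row 2 needs 345; the known cells sum to 303, so (2,1) = 42.
From row 4, 345 − (75 + 57 + 39 + 96) gives (4,1) = 78.
Using column 1: 54 + 42 + 78 + 66 + ? → (3,1) = 345 − 240 = 105.
Column 4: 90 + 63 + 39 + 102 + ? = 345, so (3,4) = 51.

54 36 93 90 72 / 42 99 81 63 60 / 105 87 69 51 33 / 78 75 57 39 96 / 66 48 45 102 84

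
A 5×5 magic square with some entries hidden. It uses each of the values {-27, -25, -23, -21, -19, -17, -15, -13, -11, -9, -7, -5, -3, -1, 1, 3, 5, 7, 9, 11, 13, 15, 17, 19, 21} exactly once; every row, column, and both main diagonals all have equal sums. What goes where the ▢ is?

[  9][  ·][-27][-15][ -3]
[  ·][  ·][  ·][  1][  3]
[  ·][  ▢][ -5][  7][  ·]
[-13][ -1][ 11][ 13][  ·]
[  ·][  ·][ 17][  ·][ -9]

The 25 entries sum to -75, so each line sums to -75/5 = -15.
Using row 1: 9 + (-27) + (-15) + (-3) + ? → (1,2) = -15 − (-36) = 21.
Using row 4: -13 + (-1) + 11 + 13 + ? → (4,5) = -15 − 10 = -25.
Column 3 needs -15; the known cells sum to -4, so (2,3) = -11.
Column 4: -15 + 1 + 7 + 13 + ? = -15, so (5,4) = -21.
Using column 5: -3 + 3 + (-25) + (-9) + ? → (3,5) = -15 − (-34) = 19.
From main diagonal, -15 − (9 + (-5) + 13 + (-9)) gives (2,2) = -23.
The remaining cell in anti-diagonal is (5,1) = -15 − (-8) = -7.
The remaining cell in row 2 is (2,1) = -15 − (-30) = 15.
Using row 5: -7 + 17 + (-21) + (-9) + ? → (5,2) = -15 − (-20) = 5.
Column 1 must total -15; the given cells sum to 4, so (3,1) = -19.
Column 2: 21 + (-23) + (-1) + 5 + ? = -15, so (3,2) = -17.

-17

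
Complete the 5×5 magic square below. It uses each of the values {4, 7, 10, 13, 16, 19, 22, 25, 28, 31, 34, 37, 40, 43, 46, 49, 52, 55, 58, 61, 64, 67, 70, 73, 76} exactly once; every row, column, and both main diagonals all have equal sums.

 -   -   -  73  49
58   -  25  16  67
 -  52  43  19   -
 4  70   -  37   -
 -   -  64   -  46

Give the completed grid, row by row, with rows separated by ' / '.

The 25 entries sum to 1000, so each line sums to 1000/5 = 200.
From row 2, 200 − (58 + 25 + 16 + 67) gives (2,2) = 34.
The remaining cell in column 4 is (5,4) = 200 − 145 = 55.
Main diagonal must total 200; the given cells sum to 160, so (1,1) = 40.
Anti-diagonal must total 200; the given cells sum to 178, so (5,1) = 22.
Using row 5: 22 + 64 + 55 + 46 + ? → (5,2) = 200 − 187 = 13.
The remaining cell in column 1 is (3,1) = 200 − 124 = 76.
Column 2 must total 200; the given cells sum to 169, so (1,2) = 31.
The remaining cell in row 1 is (1,3) = 200 − 193 = 7.
Row 3: 76 + 52 + 43 + 19 + ? = 200, so (3,5) = 10.
Column 3 must total 200; the given cells sum to 139, so (4,3) = 61.
Column 5 needs 200; the known cells sum to 172, so (4,5) = 28.

40 31 7 73 49 / 58 34 25 16 67 / 76 52 43 19 10 / 4 70 61 37 28 / 22 13 64 55 46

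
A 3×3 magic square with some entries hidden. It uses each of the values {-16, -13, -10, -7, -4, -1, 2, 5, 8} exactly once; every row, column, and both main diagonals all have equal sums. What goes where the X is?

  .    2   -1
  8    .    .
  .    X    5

The 9 entries sum to -36, so each line sums to -36/3 = -12.
Row 1 needs -12; the known cells sum to 1, so (1,1) = -13.
Using column 1: -13 + 8 + ? → (3,1) = -12 − (-5) = -7.
From column 3, -12 − (-1 + 5) gives (2,3) = -16.
Main diagonal must total -12; the given cells sum to -8, so (2,2) = -4.
The remaining cell in row 3 is (3,2) = -12 − (-2) = -10.

-10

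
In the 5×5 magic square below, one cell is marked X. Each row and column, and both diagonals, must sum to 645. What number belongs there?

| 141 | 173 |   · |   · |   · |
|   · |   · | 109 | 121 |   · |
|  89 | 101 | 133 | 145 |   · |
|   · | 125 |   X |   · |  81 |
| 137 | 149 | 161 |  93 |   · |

157

Row 3 needs 645; the known cells sum to 468, so (3,5) = 177.
Row 5: 137 + 149 + 161 + 93 + ? = 645, so (5,5) = 105.
Using column 2: 173 + 101 + 125 + 149 + ? → (2,2) = 645 − 548 = 97.
From main diagonal, 645 − (141 + 97 + 133 + 105) gives (4,4) = 169.
Using anti-diagonal: 121 + 133 + 125 + 137 + ? → (1,5) = 645 − 516 = 129.
Column 4: 121 + 145 + 169 + 93 + ? = 645, so (1,4) = 117.
Column 5 needs 645; the known cells sum to 492, so (2,5) = 153.
Row 1 needs 645; the known cells sum to 560, so (1,3) = 85.
Row 2 needs 645; the known cells sum to 480, so (2,1) = 165.
Column 1 needs 645; the known cells sum to 532, so (4,1) = 113.
Column 3: 85 + 109 + 133 + 161 + ? = 645, so (4,3) = 157.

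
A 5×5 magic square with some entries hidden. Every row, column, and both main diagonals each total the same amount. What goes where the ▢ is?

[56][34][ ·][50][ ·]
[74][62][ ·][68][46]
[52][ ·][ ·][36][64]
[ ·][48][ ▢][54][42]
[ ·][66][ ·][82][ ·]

Column 4 is complete and sums to 290; that is the magic constant.
Row 2 needs 290; the known cells sum to 250, so (2,3) = 40.
Column 2 must total 290; the given cells sum to 210, so (3,2) = 80.
Using row 3: 52 + 80 + 36 + 64 + ? → (3,3) = 290 − 232 = 58.
Using main diagonal: 56 + 62 + 58 + 54 + ? → (5,5) = 290 − 230 = 60.
The remaining cell in column 5 is (1,5) = 290 − 212 = 78.
From anti-diagonal, 290 − (78 + 68 + 58 + 48) gives (5,1) = 38.
The remaining cell in row 1 is (1,3) = 290 − 218 = 72.
Row 5 needs 290; the known cells sum to 246, so (5,3) = 44.
The remaining cell in column 1 is (4,1) = 290 − 220 = 70.
Column 3 needs 290; the known cells sum to 214, so (4,3) = 76.

76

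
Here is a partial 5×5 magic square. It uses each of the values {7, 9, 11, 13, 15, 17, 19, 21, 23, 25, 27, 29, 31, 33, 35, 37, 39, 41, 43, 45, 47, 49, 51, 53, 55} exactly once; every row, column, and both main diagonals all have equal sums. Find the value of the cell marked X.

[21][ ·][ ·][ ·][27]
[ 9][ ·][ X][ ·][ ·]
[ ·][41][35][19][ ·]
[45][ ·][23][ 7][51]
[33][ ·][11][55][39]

The 25 entries sum to 775, so each line sums to 775/5 = 155.
Using row 4: 45 + 23 + 7 + 51 + ? → (4,2) = 155 − 126 = 29.
Row 5 needs 155; the known cells sum to 138, so (5,2) = 17.
From column 1, 155 − (21 + 9 + 45 + 33) gives (3,1) = 47.
Main diagonal must total 155; the given cells sum to 102, so (2,2) = 53.
The remaining cell in anti-diagonal is (2,4) = 155 − 124 = 31.
Using row 3: 47 + 41 + 35 + 19 + ? → (3,5) = 155 − 142 = 13.
Column 2: 53 + 41 + 29 + 17 + ? = 155, so (1,2) = 15.
Column 4 needs 155; the known cells sum to 112, so (1,4) = 43.
From column 5, 155 − (27 + 13 + 51 + 39) gives (2,5) = 25.
Using row 1: 21 + 15 + 43 + 27 + ? → (1,3) = 155 − 106 = 49.
From row 2, 155 − (9 + 53 + 31 + 25) gives (2,3) = 37.

37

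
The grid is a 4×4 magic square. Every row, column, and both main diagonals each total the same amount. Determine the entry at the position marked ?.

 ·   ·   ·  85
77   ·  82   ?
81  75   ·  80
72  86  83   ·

76

Anti-diagonal is complete and sums to 314; that is the magic constant.
Using row 3: 81 + 75 + 80 + ? → (3,3) = 314 − 236 = 78.
Row 4 must total 314; the given cells sum to 241, so (4,4) = 73.
Column 1: 77 + 81 + 72 + ? = 314, so (1,1) = 84.
Using column 3: 82 + 78 + 83 + ? → (1,3) = 314 − 243 = 71.
The remaining cell in column 4 is (2,4) = 314 − 238 = 76.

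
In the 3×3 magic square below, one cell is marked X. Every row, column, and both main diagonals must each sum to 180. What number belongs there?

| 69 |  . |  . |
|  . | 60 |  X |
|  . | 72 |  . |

From column 2, 180 − (60 + 72) gives (1,2) = 48.
Main diagonal must total 180; the given cells sum to 129, so (3,3) = 51.
From row 1, 180 − (69 + 48) gives (1,3) = 63.
Row 3 must total 180; the given cells sum to 123, so (3,1) = 57.
The remaining cell in column 1 is (2,1) = 180 − 126 = 54.
Column 3 needs 180; the known cells sum to 114, so (2,3) = 66.

66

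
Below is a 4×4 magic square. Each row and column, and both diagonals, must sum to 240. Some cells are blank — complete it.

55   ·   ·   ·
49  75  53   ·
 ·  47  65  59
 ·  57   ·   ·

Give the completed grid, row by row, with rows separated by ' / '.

55 61 51 73 / 49 75 53 63 / 69 47 65 59 / 67 57 71 45

Row 2 needs 240; the known cells sum to 177, so (2,4) = 63.
From row 3, 240 − (47 + 65 + 59) gives (3,1) = 69.
From column 1, 240 − (55 + 49 + 69) gives (4,1) = 67.
Column 2 must total 240; the given cells sum to 179, so (1,2) = 61.
Main diagonal needs 240; the known cells sum to 195, so (4,4) = 45.
Anti-diagonal needs 240; the known cells sum to 167, so (1,4) = 73.
The remaining cell in row 1 is (1,3) = 240 − 189 = 51.
The remaining cell in row 4 is (4,3) = 240 − 169 = 71.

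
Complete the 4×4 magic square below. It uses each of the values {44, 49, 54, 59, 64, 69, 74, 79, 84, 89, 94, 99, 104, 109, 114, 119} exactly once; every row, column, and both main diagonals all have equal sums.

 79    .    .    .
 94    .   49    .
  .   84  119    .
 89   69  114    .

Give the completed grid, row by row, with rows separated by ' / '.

79 99 44 104 / 94 74 49 109 / 64 84 119 59 / 89 69 114 54

The 16 entries sum to 1304, so each line sums to 1304/4 = 326.
Row 4: 89 + 69 + 114 + ? = 326, so (4,4) = 54.
Column 1 needs 326; the known cells sum to 262, so (3,1) = 64.
From column 3, 326 − (49 + 119 + 114) gives (1,3) = 44.
The remaining cell in main diagonal is (2,2) = 326 − 252 = 74.
Using anti-diagonal: 49 + 84 + 89 + ? → (1,4) = 326 − 222 = 104.
Row 1: 79 + 44 + 104 + ? = 326, so (1,2) = 99.
The remaining cell in row 2 is (2,4) = 326 − 217 = 109.
Row 3 must total 326; the given cells sum to 267, so (3,4) = 59.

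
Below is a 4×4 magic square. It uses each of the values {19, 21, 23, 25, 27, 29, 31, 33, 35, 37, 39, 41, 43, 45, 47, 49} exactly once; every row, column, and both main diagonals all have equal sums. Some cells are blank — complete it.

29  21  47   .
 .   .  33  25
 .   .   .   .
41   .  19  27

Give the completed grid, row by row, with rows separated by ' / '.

29 21 47 39 / 35 43 33 25 / 31 23 37 45 / 41 49 19 27

The 16 entries sum to 544, so each line sums to 544/4 = 136.
Using row 1: 29 + 21 + 47 + ? → (1,4) = 136 − 97 = 39.
Row 4: 41 + 19 + 27 + ? = 136, so (4,2) = 49.
The remaining cell in column 3 is (3,3) = 136 − 99 = 37.
Using column 4: 39 + 25 + 27 + ? → (3,4) = 136 − 91 = 45.
Using main diagonal: 29 + 37 + 27 + ? → (2,2) = 136 − 93 = 43.
From anti-diagonal, 136 − (39 + 33 + 41) gives (3,2) = 23.
The remaining cell in row 2 is (2,1) = 136 − 101 = 35.
Row 3: 23 + 37 + 45 + ? = 136, so (3,1) = 31.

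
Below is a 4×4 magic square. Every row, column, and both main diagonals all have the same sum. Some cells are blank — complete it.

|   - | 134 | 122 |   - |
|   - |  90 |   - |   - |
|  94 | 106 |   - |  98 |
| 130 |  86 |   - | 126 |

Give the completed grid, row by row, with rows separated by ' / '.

82 134 122 78 / 110 90 102 114 / 94 106 118 98 / 130 86 74 126

Column 2 is already complete: 134 + 90 + 106 + 86 = 416, so that is the magic constant.
Using row 3: 94 + 106 + 98 + ? → (3,3) = 416 − 298 = 118.
Row 4: 130 + 86 + 126 + ? = 416, so (4,3) = 74.
Column 3 must total 416; the given cells sum to 314, so (2,3) = 102.
Main diagonal needs 416; the known cells sum to 334, so (1,1) = 82.
The remaining cell in anti-diagonal is (1,4) = 416 − 338 = 78.
Column 1 needs 416; the known cells sum to 306, so (2,1) = 110.
Column 4 needs 416; the known cells sum to 302, so (2,4) = 114.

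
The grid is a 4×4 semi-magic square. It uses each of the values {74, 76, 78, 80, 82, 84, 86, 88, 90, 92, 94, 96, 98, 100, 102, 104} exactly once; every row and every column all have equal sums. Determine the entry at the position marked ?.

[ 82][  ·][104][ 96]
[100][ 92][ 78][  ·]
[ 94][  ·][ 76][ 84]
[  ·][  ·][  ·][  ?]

The 16 entries sum to 1424, so each line sums to 1424/4 = 356.
From row 1, 356 − (82 + 104 + 96) gives (1,2) = 74.
Row 2: 100 + 92 + 78 + ? = 356, so (2,4) = 86.
Using row 3: 94 + 76 + 84 + ? → (3,2) = 356 − 254 = 102.
Column 1 needs 356; the known cells sum to 276, so (4,1) = 80.
The remaining cell in column 2 is (4,2) = 356 − 268 = 88.
Column 3: 104 + 78 + 76 + ? = 356, so (4,3) = 98.
Column 4: 96 + 86 + 84 + ? = 356, so (4,4) = 90.

90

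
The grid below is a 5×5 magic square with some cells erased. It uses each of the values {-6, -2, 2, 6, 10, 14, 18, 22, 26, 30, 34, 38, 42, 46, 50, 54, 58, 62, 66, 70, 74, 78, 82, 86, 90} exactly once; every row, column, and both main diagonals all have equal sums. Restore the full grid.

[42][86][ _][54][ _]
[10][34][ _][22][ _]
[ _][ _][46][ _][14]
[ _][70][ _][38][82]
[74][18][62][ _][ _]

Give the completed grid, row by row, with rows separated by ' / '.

The 25 entries sum to 1050, so each line sums to 1050/5 = 210.
Column 2 must total 210; the given cells sum to 208, so (3,2) = 2.
Main diagonal must total 210; the given cells sum to 160, so (5,5) = 50.
Anti-diagonal: 22 + 46 + 70 + 74 + ? = 210, so (1,5) = -2.
From row 1, 210 − (42 + 86 + 54 + (-2)) gives (1,3) = 30.
Row 5 needs 210; the known cells sum to 204, so (5,4) = 6.
Column 4: 54 + 22 + 38 + 6 + ? = 210, so (3,4) = 90.
Using column 5: -2 + 14 + 82 + 50 + ? → (2,5) = 210 − 144 = 66.
Using row 2: 10 + 34 + 22 + 66 + ? → (2,3) = 210 − 132 = 78.
Row 3: 2 + 46 + 90 + 14 + ? = 210, so (3,1) = 58.
Using column 1: 42 + 10 + 58 + 74 + ? → (4,1) = 210 − 184 = 26.
From column 3, 210 − (30 + 78 + 46 + 62) gives (4,3) = -6.

42 86 30 54 -2 / 10 34 78 22 66 / 58 2 46 90 14 / 26 70 -6 38 82 / 74 18 62 6 50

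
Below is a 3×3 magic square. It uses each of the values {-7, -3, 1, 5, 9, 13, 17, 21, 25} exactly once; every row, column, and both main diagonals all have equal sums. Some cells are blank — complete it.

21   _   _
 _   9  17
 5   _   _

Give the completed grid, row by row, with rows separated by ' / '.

21 -7 13 / 1 9 17 / 5 25 -3

The 9 entries sum to 81, so each line sums to 81/3 = 27.
Row 2 needs 27; the known cells sum to 26, so (2,1) = 1.
From main diagonal, 27 − (21 + 9) gives (3,3) = -3.
From anti-diagonal, 27 − (9 + 5) gives (1,3) = 13.
From row 1, 27 − (21 + 13) gives (1,2) = -7.
The remaining cell in row 3 is (3,2) = 27 − 2 = 25.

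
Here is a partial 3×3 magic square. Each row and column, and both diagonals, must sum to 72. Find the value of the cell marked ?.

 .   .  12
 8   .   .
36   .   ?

20

Column 1 needs 72; the known cells sum to 44, so (1,1) = 28.
Using anti-diagonal: 12 + 36 + ? → (2,2) = 72 − 48 = 24.
Row 1 must total 72; the given cells sum to 40, so (1,2) = 32.
The remaining cell in row 2 is (2,3) = 72 − 32 = 40.
Column 2 must total 72; the given cells sum to 56, so (3,2) = 16.
Column 3 must total 72; the given cells sum to 52, so (3,3) = 20.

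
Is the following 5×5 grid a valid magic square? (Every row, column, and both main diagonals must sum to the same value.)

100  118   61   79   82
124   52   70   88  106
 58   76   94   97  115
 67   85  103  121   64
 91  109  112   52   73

No — row 5 sums to 437 but column 3 sums to 440.

Row 1: 100 + 118 + 61 + 79 + 82 = 440.
Row 2: 124 + 52 + 70 + 88 + 106 = 440.
Row 3: 58 + 76 + 94 + 97 + 115 = 440.
Row 4: 67 + 85 + 103 + 121 + 64 = 440.
Row 5: 91 + 109 + 112 + 52 + 73 = 437.
Column 1: 100 + 124 + 58 + 67 + 91 = 440.
Column 2: 118 + 52 + 76 + 85 + 109 = 440.
Column 3: 61 + 70 + 94 + 103 + 112 = 440.
Column 4: 79 + 88 + 97 + 121 + 52 = 437.
Column 5: 82 + 106 + 115 + 64 + 73 = 440.
Main diagonal: 100 + 52 + 94 + 121 + 73 = 440.
Anti-diagonal: 82 + 88 + 94 + 85 + 91 = 440.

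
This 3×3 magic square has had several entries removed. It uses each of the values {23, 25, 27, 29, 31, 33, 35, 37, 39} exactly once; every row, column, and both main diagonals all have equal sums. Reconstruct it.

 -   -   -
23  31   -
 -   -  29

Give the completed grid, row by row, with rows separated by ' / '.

33 35 25 / 23 31 39 / 37 27 29

The 9 entries sum to 279, so each line sums to 279/3 = 93.
Row 2 needs 93; the known cells sum to 54, so (2,3) = 39.
Using column 3: 39 + 29 + ? → (1,3) = 93 − 68 = 25.
Main diagonal: 31 + 29 + ? = 93, so (1,1) = 33.
The remaining cell in anti-diagonal is (3,1) = 93 − 56 = 37.
From row 1, 93 − (33 + 25) gives (1,2) = 35.
Row 3 must total 93; the given cells sum to 66, so (3,2) = 27.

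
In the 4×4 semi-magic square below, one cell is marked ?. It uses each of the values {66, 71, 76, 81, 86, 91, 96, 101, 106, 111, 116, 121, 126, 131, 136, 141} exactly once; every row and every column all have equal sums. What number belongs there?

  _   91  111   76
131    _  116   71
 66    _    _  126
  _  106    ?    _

86

The 16 entries sum to 1656, so each line sums to 1656/4 = 414.
Row 1 needs 414; the known cells sum to 278, so (1,1) = 136.
The remaining cell in row 2 is (2,2) = 414 − 318 = 96.
Column 1 needs 414; the known cells sum to 333, so (4,1) = 81.
Column 2 needs 414; the known cells sum to 293, so (3,2) = 121.
Column 4 needs 414; the known cells sum to 273, so (4,4) = 141.
Using row 3: 66 + 121 + 126 + ? → (3,3) = 414 − 313 = 101.
Row 4: 81 + 106 + 141 + ? = 414, so (4,3) = 86.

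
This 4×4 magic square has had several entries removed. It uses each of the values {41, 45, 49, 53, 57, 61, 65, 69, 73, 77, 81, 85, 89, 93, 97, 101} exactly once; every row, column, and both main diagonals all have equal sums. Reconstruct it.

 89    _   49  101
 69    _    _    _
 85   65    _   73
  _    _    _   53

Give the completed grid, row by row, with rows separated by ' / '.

89 45 49 101 / 69 81 77 57 / 85 65 61 73 / 41 93 97 53

The 16 entries sum to 1136, so each line sums to 1136/4 = 284.
Using row 1: 89 + 49 + 101 + ? → (1,2) = 284 − 239 = 45.
Using row 3: 85 + 65 + 73 + ? → (3,3) = 284 − 223 = 61.
Column 1: 89 + 69 + 85 + ? = 284, so (4,1) = 41.
Column 4 must total 284; the given cells sum to 227, so (2,4) = 57.
Main diagonal must total 284; the given cells sum to 203, so (2,2) = 81.
The remaining cell in anti-diagonal is (2,3) = 284 − 207 = 77.
Column 2 needs 284; the known cells sum to 191, so (4,2) = 93.
Column 3 must total 284; the given cells sum to 187, so (4,3) = 97.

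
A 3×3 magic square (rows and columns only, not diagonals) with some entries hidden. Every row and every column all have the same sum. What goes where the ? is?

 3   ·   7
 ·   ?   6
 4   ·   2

1

Column 3 is complete and sums to 15; that is the magic constant.
The remaining cell in row 1 is (1,2) = 15 − 10 = 5.
Using row 3: 4 + 2 + ? → (3,2) = 15 − 6 = 9.
The remaining cell in column 1 is (2,1) = 15 − 7 = 8.
Column 2 needs 15; the known cells sum to 14, so (2,2) = 1.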